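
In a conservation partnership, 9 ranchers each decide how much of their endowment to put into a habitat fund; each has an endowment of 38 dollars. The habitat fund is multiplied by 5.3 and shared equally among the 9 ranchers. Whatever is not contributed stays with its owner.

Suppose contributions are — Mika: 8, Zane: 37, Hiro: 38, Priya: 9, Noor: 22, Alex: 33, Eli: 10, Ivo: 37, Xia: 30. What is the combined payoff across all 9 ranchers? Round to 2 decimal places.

Total contributed: 8 + 37 + 38 + 9 + 22 + 33 + 10 + 37 + 30 = 224; total kept: 9 × 38 − 224 = 118.
The habitat fund pays out 5.3 × 224 = 1187.20 in aggregate.
Group total = 118 + 1187.20 = 1305.20.

1305.20 dollars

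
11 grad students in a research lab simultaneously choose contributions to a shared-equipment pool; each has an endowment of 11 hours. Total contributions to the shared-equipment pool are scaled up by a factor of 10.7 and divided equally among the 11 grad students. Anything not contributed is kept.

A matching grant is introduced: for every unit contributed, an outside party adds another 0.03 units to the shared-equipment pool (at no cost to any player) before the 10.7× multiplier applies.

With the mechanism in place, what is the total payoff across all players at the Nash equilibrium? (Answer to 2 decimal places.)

Under the mechanism each unit contributed yields 10.7 × 1.03 / 11 = 1.0019 back to its contributor per unit of net cost, which exceeds 1, making full contribution the dominant choice for everyone.
At the Nash equilibrium everyone contributes 11. Group total payoff = 10.7 × 1.03 × 121 = 1333.54.

1333.54 hours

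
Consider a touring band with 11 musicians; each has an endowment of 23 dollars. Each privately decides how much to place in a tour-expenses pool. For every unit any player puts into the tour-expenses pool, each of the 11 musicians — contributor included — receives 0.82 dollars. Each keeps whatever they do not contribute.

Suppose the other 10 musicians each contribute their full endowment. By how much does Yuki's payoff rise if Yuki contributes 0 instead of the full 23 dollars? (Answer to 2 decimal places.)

Switching from a contribution of 23 to 0 lets Yuki keep an extra 23 dollars, but lowers the tour-expenses pool by 23, which costs Yuki their own share of that drop: 0.82 × 23 = 18.86.
Net gain = 23 − 18.86 = 4.14. The private return per contributed unit (0.82) is below 1, so free-riding is indeed the best response regardless of what the others do.

4.14 dollars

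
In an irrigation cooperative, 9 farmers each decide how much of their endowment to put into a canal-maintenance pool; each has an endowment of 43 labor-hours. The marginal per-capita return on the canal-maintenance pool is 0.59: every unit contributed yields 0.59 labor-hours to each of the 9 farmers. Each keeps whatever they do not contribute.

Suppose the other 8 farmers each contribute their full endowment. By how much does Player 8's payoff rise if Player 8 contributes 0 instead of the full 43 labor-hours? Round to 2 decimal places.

Switching from a contribution of 43 to 0 lets Player 8 keep an extra 43 labor-hours, but lowers the canal-maintenance pool by 43, which costs Player 8 their own share of that drop: 0.59 × 43 = 25.37.
Net gain = 43 − 25.37 = 17.63. The private return per contributed unit (0.59) is below 1, so free-riding is indeed the best response regardless of what the others do.

17.63 labor-hours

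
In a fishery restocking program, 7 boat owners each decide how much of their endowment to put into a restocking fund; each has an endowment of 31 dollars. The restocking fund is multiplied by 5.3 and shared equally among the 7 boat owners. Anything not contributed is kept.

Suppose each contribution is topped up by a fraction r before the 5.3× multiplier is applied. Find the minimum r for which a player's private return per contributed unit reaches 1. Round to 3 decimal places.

0.321

With matching at rate r, one contributed unit becomes (1 + r) in the restocking fund and returns 5.3 × (1 + r) / 7 to the contributor.
Setting this equal to 1: 1 + r = 7/5.3 = 1.3208.
So the minimum matching rate is r = 1.3208 − 1 = 0.321.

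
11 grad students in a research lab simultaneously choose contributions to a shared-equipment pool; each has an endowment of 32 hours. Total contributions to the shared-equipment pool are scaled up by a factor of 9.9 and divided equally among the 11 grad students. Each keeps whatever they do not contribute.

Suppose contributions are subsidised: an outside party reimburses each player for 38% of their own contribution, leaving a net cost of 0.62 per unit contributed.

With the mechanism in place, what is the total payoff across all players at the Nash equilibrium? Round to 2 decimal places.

3618.56 hours

With the mechanism, a contributed unit returns (9.9/11) / 0.62 = 1.4516 per unit of net cost to the contributor — now above 1 — so contributing fully is weakly dominant for every player.
At the Nash equilibrium everyone contributes 32. Group total payoff = 11 × (32 × 0.38 + 9.9 × 32) = 3618.56.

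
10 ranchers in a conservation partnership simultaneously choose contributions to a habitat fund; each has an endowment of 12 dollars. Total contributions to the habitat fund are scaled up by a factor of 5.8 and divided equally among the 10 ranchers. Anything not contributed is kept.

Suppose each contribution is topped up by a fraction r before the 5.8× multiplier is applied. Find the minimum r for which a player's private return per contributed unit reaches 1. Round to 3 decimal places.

0.724

With matching at rate r, one contributed unit becomes (1 + r) in the habitat fund and returns 5.8 × (1 + r) / 10 to the contributor.
Setting this equal to 1: 1 + r = 10/5.8 = 1.7241.
So the minimum matching rate is r = 1.7241 − 1 = 0.724.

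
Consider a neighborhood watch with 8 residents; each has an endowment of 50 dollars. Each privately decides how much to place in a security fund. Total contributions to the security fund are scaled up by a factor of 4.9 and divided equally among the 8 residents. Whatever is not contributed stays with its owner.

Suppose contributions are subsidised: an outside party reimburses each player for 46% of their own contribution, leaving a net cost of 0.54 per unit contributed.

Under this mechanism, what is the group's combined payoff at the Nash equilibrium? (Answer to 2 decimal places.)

With the mechanism, a contributed unit returns (4.9/8) / 0.54 = 1.1343 per unit of net cost to the contributor — now above 1 — so contributing fully is weakly dominant for every player.
At the Nash equilibrium everyone contributes 50. Group total payoff = 8 × (50 × 0.46 + 4.9 × 50) = 2144.00.

2144.00 dollars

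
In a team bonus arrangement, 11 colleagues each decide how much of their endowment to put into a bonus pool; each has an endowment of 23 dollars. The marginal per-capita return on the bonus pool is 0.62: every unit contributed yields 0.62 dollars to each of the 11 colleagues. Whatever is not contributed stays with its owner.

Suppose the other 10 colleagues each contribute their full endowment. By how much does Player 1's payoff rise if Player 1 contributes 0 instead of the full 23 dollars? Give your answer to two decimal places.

Switching from a contribution of 23 to 0 lets Player 1 keep an extra 23 dollars, but lowers the bonus pool by 23, which costs Player 1 their own share of that drop: 0.62 × 23 = 14.26.
Net gain = 23 − 14.26 = 8.74. The private return per contributed unit (0.62) is below 1, so free-riding is indeed the best response regardless of what the others do.

8.74 dollars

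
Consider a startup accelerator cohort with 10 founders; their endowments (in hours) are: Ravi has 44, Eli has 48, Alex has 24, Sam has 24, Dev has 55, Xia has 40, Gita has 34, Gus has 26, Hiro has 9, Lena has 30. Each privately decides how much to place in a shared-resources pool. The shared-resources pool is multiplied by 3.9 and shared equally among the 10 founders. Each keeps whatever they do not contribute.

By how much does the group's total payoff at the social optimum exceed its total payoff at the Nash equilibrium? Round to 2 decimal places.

968.60 hours

The private return per contributed unit is 3.9/10 = 0.3900 < 1 for every player regardless of endowment, so the Nash equilibrium is zero contribution and the group total is Σ E_j = 44 + 48 + 24 + 24 + 55 + 40 + 34 + 26 + 9 + 30 = 334.
Each contributed unit returns 3.900 to the group, so the social optimum is full contribution by everyone: group total = 3.900 × 334 = 1302.60.
Efficiency loss = (3.900 − 1) × 334 = 968.60.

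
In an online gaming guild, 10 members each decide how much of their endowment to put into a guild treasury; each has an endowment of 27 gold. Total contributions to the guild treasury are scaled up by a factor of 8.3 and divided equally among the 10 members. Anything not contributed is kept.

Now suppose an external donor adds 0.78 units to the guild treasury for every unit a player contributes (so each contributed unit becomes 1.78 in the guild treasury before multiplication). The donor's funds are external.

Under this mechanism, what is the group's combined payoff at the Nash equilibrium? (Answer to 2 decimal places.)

3988.98 gold

With the mechanism, a contributed unit returns 8.3 × 1.78 / 10 = 1.4774 per unit of net cost to the contributor — now above 1 — so contributing fully is weakly dominant for every player.
So the Nash equilibrium is full contribution by all 10; the group earns 8.3 × 1.78 × 270 = 3988.98.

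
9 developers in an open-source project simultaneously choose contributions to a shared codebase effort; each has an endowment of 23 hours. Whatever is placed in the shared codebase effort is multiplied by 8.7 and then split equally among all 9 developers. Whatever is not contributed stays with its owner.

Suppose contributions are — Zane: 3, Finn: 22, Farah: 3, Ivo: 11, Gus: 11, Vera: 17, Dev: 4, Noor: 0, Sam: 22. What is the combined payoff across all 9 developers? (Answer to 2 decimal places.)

923.10 hours

Total contributed: 3 + 22 + 3 + 11 + 11 + 17 + 4 + 0 + 22 = 93; total kept: 9 × 23 − 93 = 114.
The shared codebase effort pays out 8.7 × 93 = 809.10 in aggregate.
Group total = 114 + 809.10 = 923.10.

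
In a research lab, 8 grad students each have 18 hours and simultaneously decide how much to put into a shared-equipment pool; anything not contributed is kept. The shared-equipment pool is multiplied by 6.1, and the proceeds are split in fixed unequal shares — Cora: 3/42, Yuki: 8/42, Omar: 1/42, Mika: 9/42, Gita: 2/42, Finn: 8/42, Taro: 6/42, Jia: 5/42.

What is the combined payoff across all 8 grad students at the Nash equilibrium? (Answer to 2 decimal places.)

419.40 hours

For player j, contributing a unit is worthwhile iff 6.1 × (j's share) ≥ 1, i.e. iff j's share is at least 0.1639.
Yuki, Mika and Finn are above the threshold, contributing 18 each; the remaining 5 contribute 0. Total contributed: 54.
The shared-equipment pool pays out 6.1 × 54 = 329.40 in total (split across the unequal shares, but the aggregate is all that matters for the group sum).
The 5 free-riders keep 18 each, adding 90. Group total = 90 + 329.40 = 419.40.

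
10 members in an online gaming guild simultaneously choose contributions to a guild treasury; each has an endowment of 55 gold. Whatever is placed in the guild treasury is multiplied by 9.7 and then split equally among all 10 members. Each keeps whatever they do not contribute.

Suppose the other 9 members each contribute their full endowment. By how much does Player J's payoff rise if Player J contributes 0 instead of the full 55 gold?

1.65 gold

Switching from a contribution of 55 to 0 lets Player J keep an extra 55 gold, but lowers the guild treasury by 55, which costs Player J their own share of that drop: 9.7/10 × 55 = 53.35.
Net gain = 55 − 53.35 = 1.65. The private return per contributed unit (0.9700) is below 1, so free-riding is indeed the best response regardless of what the others do.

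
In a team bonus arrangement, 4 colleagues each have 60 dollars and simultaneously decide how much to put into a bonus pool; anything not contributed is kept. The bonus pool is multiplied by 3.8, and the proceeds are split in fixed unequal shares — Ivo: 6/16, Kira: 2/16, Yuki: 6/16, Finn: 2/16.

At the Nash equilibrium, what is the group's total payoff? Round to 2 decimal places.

576.00 dollars

For player j, contributing a unit is worthwhile iff 3.8 × (j's share) ≥ 1, i.e. iff j's share is at least 0.2632.
The shares above 0.2632 belong to Ivo and Yuki, contributing 60 each; the remaining 2 contribute 0. Total contributed: 120.
The bonus pool pays out 3.8 × 120 = 456.00 in total (split across the unequal shares, but the aggregate is all that matters for the group sum).
The 2 free-riders keep 60 each, adding 120. Group total = 120 + 456.00 = 576.00.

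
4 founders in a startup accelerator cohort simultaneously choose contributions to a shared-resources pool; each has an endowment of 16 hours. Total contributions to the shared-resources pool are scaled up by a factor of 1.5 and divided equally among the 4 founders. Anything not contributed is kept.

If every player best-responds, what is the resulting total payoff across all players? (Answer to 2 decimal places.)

64.00 hours

Each contributed unit returns 1.5/4 = 0.3750 to its contributor — below 1 — so contributing 0 is dominant for every player. At the Nash equilibrium everyone keeps their 16, and the group total is 4 × 16 = 64.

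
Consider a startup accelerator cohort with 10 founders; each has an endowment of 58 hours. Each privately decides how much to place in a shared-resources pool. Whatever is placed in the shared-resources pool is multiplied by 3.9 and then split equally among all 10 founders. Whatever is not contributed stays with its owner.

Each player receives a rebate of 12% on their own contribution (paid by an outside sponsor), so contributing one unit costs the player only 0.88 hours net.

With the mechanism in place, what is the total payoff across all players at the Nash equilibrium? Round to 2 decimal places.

580.00 hours

The effective private return is (3.9/10) / 0.88 = 0.4432, which is still under 1, so the mechanism doesn't change anyone's dominant strategy: zero contribution.
At the Nash equilibrium no one contributes; group total payoff = 10 × 58 = 580.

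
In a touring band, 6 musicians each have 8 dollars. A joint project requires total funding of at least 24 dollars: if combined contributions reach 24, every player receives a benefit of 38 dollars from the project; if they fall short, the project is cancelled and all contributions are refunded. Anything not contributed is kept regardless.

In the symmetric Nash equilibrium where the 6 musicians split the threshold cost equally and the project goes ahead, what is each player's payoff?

Equal share of the threshold: 24/6 = 4.
At this profile no one gains by cutting their contribution: any cut drops the total below 24, the project is cancelled, contributions are refunded, and the deviator ends with 8, which is less than 8 − 4 + 38 = 42. Contributing more than 4 just wastes the excess. So contributing exactly 4 is a best response.
Each player's payoff: 8 − 4 + 38 = 42.

42 dollars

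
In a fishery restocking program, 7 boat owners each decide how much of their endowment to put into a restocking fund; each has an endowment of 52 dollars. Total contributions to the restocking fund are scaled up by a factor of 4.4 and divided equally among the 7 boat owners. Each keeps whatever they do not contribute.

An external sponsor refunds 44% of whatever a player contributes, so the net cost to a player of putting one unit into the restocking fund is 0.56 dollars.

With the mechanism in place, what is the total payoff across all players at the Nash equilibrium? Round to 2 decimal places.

1761.76 dollars

The effective private return per unit is now (4.4/7) / 0.56 = 1.1224 > 1, so every player's dominant strategy flips to full contribution.
So the Nash equilibrium is full contribution by all 7; the group earns 7 × (52 × 0.44 + 4.4 × 52) = 1761.76.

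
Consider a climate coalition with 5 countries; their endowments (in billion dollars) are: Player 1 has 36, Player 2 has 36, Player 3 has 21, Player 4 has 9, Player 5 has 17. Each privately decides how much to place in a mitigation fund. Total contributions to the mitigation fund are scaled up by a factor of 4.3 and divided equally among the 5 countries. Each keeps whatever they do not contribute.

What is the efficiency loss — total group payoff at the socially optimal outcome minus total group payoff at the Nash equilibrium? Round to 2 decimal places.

The private return per contributed unit is 4.3/5 = 0.8600 < 1 for every player regardless of endowment, so the Nash equilibrium is zero contribution and the group total is Σ E_j = 36 + 36 + 21 + 9 + 17 = 119.
Each contributed unit returns 4.300 to the group, so the social optimum is full contribution by everyone: group total = 4.300 × 119 = 511.70.
Efficiency loss = (4.300 − 1) × 119 = 392.70.

392.70 billion dollars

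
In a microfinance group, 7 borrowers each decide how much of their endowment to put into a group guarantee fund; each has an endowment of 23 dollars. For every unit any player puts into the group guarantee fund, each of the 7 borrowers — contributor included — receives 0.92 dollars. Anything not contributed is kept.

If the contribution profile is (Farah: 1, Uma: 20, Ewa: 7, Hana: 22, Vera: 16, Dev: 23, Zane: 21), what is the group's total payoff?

759.40 dollars

Total contributed: 1 + 20 + 7 + 22 + 16 + 23 + 21 = 110; total kept: 7 × 23 − 110 = 51.
The group guarantee fund pays out 0.92 × 7 × 110 = 708.40 in aggregate.
Group total = 51 + 708.40 = 759.40.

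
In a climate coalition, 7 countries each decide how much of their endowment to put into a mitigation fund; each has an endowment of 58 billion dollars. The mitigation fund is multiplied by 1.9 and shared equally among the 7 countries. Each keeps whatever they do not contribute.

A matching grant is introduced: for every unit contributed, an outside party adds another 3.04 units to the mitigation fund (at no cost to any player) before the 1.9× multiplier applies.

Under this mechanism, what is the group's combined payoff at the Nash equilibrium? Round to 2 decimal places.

3116.46 billion dollars

With the mechanism, a contributed unit returns 1.9 × 4.04 / 7 = 1.0966 per unit of net cost to the contributor — now above 1 — so contributing fully is weakly dominant for every player.
So the Nash equilibrium is full contribution by all 7; the group earns 1.9 × 4.04 × 406 = 3116.46.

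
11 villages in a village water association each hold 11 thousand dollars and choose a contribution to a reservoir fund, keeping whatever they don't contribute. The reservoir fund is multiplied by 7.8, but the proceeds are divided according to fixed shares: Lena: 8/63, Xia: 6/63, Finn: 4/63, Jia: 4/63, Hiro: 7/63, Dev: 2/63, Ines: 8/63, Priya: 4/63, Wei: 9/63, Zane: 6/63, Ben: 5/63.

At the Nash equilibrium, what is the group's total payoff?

195.80 thousand dollars

Player j's private return per contributed unit is 7.8 × (j's share). Contributing is weakly dominant for j when that share is at least 1/7.8 = 0.1282, and contributing 0 is dominant otherwise.
Wei alone (share 9/63) is above the threshold, contributing 11; the remaining 10 contribute 0. Total contributed: 11.
The reservoir fund pays out 7.8 × 11 = 85.80 in total (split across the unequal shares, but the aggregate is all that matters for the group sum).
The 10 free-riders keep 11 each, adding 110. Group total = 110 + 85.80 = 195.80.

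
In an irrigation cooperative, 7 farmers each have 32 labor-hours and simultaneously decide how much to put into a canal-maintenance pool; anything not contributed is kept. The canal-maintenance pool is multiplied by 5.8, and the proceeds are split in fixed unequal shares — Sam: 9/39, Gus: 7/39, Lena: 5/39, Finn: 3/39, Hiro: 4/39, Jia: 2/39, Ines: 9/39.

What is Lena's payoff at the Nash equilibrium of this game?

103.38 labor-hours

Each unit j contributes comes back to j as 5.8 × (j's share), so j prefers to contribute only if that share exceeds 1/5.8 = 0.1724; otherwise keeping the unit dominates.
Sam, Gus and Ines clear that bar, contributing 32 each; the remaining 4 contribute 0. Total contributed: 96.
Lena keeps 32 and receives 5.8 × 96 × 5/39 = 71.38 from the canal-maintenance pool, for a payoff of 103.38.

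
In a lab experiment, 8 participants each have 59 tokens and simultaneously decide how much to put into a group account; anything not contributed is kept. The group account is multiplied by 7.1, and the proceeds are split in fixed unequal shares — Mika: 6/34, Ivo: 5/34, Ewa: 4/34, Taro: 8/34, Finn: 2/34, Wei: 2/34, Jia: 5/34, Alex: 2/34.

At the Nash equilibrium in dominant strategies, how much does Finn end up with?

A player with share s gets back 7.1·s per unit contributed, so full contribution is dominant for anyone with s > 1/7.1 = 0.1408 and zero contribution is dominant for anyone below.
The shares above 0.1408 belong to Mika, Ivo, Taro and Jia, contributing 59 each; the remaining 4 contribute 0. Total contributed: 236.
Finn keeps 59 and receives 7.1 × 236 × 2/34 = 98.56 from the group account, for a payoff of 157.56.

157.56 tokens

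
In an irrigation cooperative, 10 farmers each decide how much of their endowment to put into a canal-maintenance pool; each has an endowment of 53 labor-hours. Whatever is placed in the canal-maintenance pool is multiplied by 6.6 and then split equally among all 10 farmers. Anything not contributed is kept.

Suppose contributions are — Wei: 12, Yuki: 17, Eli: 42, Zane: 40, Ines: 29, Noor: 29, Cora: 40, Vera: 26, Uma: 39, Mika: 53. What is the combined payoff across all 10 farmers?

2361.20 labor-hours

Total contributed: 12 + 17 + 42 + 40 + 29 + 29 + 40 + 26 + 39 + 53 = 327; total kept: 10 × 53 − 327 = 203.
The canal-maintenance pool pays out 6.6 × 327 = 2158.20 in aggregate.
Group total = 203 + 2158.20 = 2361.20.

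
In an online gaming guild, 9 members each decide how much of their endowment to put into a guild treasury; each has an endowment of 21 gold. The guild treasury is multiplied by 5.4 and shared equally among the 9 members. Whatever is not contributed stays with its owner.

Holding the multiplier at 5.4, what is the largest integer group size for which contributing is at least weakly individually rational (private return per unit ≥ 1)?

5

Private return per unit is 5.4/(group size), which is ≥ 1 whenever the group size is ≤ 5.4.
The largest such integer is 5.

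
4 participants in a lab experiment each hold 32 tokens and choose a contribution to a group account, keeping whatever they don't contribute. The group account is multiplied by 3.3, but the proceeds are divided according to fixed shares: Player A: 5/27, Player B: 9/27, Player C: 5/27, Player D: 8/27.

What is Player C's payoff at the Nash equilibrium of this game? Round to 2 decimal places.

A player with share s gets back 3.3·s per unit contributed, so full contribution is dominant for anyone with s > 1/3.3 = 0.3030 and zero contribution is dominant for anyone below.
The only share above 0.3030 is Player B's 9/27, contributing 32; the remaining 3 contribute 0. Total contributed: 32.
Player C keeps 32 and receives 3.3 × 32 × 5/27 = 19.56 from the group account, for a payoff of 51.56.

51.56 tokens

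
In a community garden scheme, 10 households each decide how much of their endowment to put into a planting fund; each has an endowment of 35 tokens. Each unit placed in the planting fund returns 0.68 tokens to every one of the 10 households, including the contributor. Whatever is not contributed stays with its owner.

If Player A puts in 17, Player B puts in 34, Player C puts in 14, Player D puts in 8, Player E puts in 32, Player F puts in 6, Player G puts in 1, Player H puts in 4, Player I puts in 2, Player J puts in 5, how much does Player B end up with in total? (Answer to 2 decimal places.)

84.64 tokens

Total contributed: 17 + 34 + 14 + 8 + 32 + 6 + 1 + 4 + 2 + 5 = 123.
Each receives 0.68 × 123 = 83.64 from the planting fund.
Player B keeps 35 − 34 = 1, so Player B's payoff is 1 + 83.64 = 84.64.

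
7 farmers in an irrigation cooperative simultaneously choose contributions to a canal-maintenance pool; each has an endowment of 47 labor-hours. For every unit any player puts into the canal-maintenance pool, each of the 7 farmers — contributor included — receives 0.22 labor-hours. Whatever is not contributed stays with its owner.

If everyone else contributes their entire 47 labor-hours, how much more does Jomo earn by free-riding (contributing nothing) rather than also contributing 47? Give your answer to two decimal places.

Switching from a contribution of 47 to 0 lets Jomo keep an extra 47 labor-hours, but lowers the canal-maintenance pool by 47, which costs Jomo their own share of that drop: 0.22 × 47 = 10.34.
Net gain = 47 − 10.34 = 36.66. The private return per contributed unit (0.22) is below 1, so free-riding is indeed the best response regardless of what the others do.

36.66 labor-hours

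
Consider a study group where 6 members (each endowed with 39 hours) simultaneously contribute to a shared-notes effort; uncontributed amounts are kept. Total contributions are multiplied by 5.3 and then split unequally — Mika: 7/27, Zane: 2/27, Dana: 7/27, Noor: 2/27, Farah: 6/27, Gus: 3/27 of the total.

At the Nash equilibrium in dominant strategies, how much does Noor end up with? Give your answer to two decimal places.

Each unit j contributes comes back to j as 5.3 × (j's share), so j prefers to contribute only if that share exceeds 1/5.3 = 0.1887; otherwise keeping the unit dominates.
Mika, Dana and Farah clear that bar, contributing 39 each; the remaining 3 contribute 0. Total contributed: 117.
Noor keeps 39 and receives 5.3 × 117 × 2/27 = 45.93 from the shared-notes effort, for a payoff of 84.93.

84.93 hours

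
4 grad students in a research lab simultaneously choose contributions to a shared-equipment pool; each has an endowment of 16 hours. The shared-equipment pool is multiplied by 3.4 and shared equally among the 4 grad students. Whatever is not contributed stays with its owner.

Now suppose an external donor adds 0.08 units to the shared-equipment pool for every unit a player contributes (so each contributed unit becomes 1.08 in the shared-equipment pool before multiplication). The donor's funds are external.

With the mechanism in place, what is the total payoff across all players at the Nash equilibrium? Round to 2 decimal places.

With the mechanism, a contributed unit returns 3.4 × 1.08 / 4 = 0.9180 per unit of net cost — still below 1 — so contributing 0 remains dominant for every player.
At the Nash equilibrium no one contributes; group total payoff = 4 × 16 = 64.

64.00 hours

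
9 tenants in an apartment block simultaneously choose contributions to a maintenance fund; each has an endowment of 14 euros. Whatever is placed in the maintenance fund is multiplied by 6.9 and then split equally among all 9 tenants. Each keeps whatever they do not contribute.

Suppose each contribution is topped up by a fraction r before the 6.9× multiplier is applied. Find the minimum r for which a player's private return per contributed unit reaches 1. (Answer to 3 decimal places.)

With matching at rate r, one contributed unit becomes (1 + r) in the maintenance fund and returns 6.9 × (1 + r) / 9 to the contributor.
Setting this equal to 1: 1 + r = 9/6.9 = 1.3043.
So the minimum matching rate is r = 1.3043 − 1 = 0.304.

0.304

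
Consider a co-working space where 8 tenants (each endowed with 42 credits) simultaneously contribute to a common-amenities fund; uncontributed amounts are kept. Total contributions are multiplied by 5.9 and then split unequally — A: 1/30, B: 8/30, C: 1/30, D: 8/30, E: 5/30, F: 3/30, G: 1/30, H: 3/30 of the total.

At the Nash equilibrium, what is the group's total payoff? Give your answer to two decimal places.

747.60 credits

For player j, contributing a unit is worthwhile iff 5.9 × (j's share) ≥ 1, i.e. iff j's share is at least 0.1695.
B and D clear that bar, contributing 42 each; the remaining 6 contribute 0. Total contributed: 84.
The common-amenities fund pays out 5.9 × 84 = 495.60 in total (split across the unequal shares, but the aggregate is all that matters for the group sum).
The 6 free-riders keep 42 each, adding 252. Group total = 252 + 495.60 = 747.60.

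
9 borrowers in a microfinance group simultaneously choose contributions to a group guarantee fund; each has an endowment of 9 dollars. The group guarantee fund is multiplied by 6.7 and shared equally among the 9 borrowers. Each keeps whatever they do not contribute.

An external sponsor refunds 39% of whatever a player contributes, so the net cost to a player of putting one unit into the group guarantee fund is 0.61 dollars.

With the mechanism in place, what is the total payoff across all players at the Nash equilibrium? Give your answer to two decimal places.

574.29 dollars

The effective private return per unit is now (6.7/9) / 0.61 = 1.2204 > 1, so every player's dominant strategy flips to full contribution.
At the Nash equilibrium everyone contributes 9. Group total payoff = 9 × (9 × 0.39 + 6.7 × 9) = 574.29.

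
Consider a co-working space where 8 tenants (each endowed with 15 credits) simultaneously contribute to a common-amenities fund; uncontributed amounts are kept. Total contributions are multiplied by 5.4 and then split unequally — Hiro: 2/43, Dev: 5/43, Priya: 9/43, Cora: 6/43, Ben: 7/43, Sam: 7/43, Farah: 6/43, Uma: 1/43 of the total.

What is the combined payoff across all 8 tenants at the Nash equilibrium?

Each unit j contributes comes back to j as 5.4 × (j's share), so j prefers to contribute only if that share exceeds 1/5.4 = 0.1852; otherwise keeping the unit dominates.
The only share above 0.1852 is Priya's 9/43, contributing 15; the remaining 7 contribute 0. Total contributed: 15.
The common-amenities fund pays out 5.4 × 15 = 81.00 in total (split across the unequal shares, but the aggregate is all that matters for the group sum).
The 7 free-riders keep 15 each, adding 105. Group total = 105 + 81.00 = 186.00.

186.00 credits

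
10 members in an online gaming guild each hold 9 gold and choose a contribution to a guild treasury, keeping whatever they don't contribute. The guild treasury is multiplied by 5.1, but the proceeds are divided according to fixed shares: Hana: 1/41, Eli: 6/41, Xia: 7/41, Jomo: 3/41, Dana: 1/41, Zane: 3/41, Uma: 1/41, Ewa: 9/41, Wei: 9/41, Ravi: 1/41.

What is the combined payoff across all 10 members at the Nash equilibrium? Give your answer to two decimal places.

163.80 gold

Player j's private return per contributed unit is 5.1 × (j's share). Contributing is weakly dominant for j when that share is at least 1/5.1 = 0.1961, and contributing 0 is dominant otherwise.
Ewa and Wei clear that bar, contributing 9 each; the remaining 8 contribute 0. Total contributed: 18.
The guild treasury pays out 5.1 × 18 = 91.80 in total (split across the unequal shares, but the aggregate is all that matters for the group sum).
The 8 free-riders keep 9 each, adding 72. Group total = 72 + 91.80 = 163.80.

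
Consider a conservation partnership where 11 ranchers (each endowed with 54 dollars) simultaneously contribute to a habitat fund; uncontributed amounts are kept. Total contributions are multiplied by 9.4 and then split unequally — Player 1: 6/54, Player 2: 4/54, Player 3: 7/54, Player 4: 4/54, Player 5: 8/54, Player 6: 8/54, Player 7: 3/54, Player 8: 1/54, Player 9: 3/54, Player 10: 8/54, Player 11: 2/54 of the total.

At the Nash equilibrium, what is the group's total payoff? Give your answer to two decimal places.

2862.00 dollars

For player j, contributing a unit is worthwhile iff 9.4 × (j's share) ≥ 1, i.e. iff j's share is at least 0.1064.
The shares above 0.1064 belong to Player 1, Player 3, Player 5, Player 6 and Player 10, contributing 54 each; the remaining 6 contribute 0. Total contributed: 270.
The habitat fund pays out 9.4 × 270 = 2538.00 in total (split across the unequal shares, but the aggregate is all that matters for the group sum).
The 6 free-riders keep 54 each, adding 324. Group total = 324 + 2538.00 = 2862.00.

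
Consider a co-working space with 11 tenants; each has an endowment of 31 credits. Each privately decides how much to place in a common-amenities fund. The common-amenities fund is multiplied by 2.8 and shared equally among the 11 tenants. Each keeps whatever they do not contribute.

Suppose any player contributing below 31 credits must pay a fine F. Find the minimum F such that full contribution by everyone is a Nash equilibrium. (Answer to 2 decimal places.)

23.11 credits

Given the others contribute fully, the best deviation is to contribute 0 (any partial contribution still incurs the fine and gives up units whose private return 0.2545 is below 1).
Deviating from 31 to 0 saves 31 credits but forfeits the deviator's share of the drop in the common-amenities fund: 2.8/11 × 31 = 7.89.
So the deviation gain is 31 − 7.89 = 23.11, and the fine must be at least 23.11 credits to wipe it out.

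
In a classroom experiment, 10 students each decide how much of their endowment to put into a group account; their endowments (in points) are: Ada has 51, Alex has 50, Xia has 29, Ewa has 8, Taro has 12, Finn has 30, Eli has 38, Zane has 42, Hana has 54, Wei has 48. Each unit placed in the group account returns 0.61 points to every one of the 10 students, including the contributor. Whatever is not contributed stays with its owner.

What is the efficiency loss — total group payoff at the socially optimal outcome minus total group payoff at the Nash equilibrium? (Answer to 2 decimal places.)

The private return per contributed unit is 0.61 < 1 for everyone, so the Nash equilibrium is zero contribution and the group total is Σ E_j = 51 + 50 + 29 + 8 + 12 + 30 + 38 + 42 + 54 + 48 = 362.
Each contributed unit returns 6.100 to the group, so the social optimum is full contribution by everyone: group total = 6.100 × 362 = 2208.20.
Efficiency loss = (6.100 − 1) × 362 = 1846.20.

1846.20 points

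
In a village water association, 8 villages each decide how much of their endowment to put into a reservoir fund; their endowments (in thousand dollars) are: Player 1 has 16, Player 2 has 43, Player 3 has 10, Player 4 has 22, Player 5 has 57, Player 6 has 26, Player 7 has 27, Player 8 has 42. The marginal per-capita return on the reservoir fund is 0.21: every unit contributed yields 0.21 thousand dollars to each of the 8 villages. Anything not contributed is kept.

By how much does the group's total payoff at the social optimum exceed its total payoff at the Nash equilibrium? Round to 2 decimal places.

165.24 thousand dollars

The private return per contributed unit is 0.21 < 1 for everyone, so the Nash equilibrium is zero contribution and the group total is Σ E_j = 16 + 43 + 10 + 22 + 57 + 26 + 27 + 42 = 243.
Each contributed unit returns 1.680 to the group, so the social optimum is full contribution by everyone: group total = 1.680 × 243 = 408.24.
Efficiency loss = (1.680 − 1) × 243 = 165.24.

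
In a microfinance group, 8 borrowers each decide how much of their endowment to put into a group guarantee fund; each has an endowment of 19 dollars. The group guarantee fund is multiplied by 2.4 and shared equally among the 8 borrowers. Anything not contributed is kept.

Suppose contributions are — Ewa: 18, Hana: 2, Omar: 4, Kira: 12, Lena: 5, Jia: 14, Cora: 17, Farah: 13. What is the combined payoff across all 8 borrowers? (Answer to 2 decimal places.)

271.00 dollars

Total contributed: 18 + 2 + 4 + 12 + 5 + 14 + 17 + 13 = 85; total kept: 8 × 19 − 85 = 67.
The group guarantee fund pays out 2.4 × 85 = 204.00 in aggregate.
Group total = 67 + 204.00 = 271.00.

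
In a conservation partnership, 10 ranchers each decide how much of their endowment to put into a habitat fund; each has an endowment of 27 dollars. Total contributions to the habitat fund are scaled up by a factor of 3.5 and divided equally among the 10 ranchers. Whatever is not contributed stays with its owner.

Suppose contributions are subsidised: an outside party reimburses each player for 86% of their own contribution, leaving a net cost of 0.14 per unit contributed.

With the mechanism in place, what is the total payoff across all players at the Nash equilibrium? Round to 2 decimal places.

1177.20 dollars

With the mechanism, a contributed unit returns (3.5/10) / 0.14 = 2.5000 per unit of net cost to the contributor — now above 1 — so contributing fully is weakly dominant for every player.
So the Nash equilibrium is full contribution by all 10; the group earns 10 × (27 × 0.86 + 3.5 × 27) = 1177.20.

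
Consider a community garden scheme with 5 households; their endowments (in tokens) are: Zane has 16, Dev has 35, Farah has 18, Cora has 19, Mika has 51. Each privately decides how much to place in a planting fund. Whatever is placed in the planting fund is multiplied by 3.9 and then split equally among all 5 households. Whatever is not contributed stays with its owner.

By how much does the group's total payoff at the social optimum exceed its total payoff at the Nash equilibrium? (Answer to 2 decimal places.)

403.10 tokens

The private return per contributed unit is 3.9/5 = 0.7800 < 1 for every player regardless of endowment, so the Nash equilibrium is zero contribution and the group total is Σ E_j = 16 + 35 + 18 + 19 + 51 = 139.
Each contributed unit returns 3.900 to the group, so the social optimum is full contribution by everyone: group total = 3.900 × 139 = 542.10.
Efficiency loss = (3.900 − 1) × 139 = 403.10.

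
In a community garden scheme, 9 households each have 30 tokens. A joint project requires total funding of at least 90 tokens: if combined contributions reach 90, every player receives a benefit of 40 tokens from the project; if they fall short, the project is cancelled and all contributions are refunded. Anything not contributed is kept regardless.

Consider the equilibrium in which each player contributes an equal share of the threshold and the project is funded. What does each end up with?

Equal share of the threshold: 90/9 = 10.
At this profile no one gains by cutting their contribution: any cut drops the total below 90, the project is cancelled, contributions are refunded, and the deviator ends with 30, which is less than 30 − 10 + 40 = 60. Contributing more than 10 just wastes the excess. So contributing exactly 10 is a best response.
Each player's payoff: 30 − 10 + 40 = 60.

60 tokens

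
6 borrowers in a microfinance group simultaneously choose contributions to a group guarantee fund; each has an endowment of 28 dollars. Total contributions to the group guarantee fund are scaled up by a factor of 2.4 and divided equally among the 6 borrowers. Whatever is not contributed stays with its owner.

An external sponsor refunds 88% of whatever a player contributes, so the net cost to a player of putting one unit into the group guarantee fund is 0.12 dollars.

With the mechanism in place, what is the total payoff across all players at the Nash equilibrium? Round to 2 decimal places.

The effective private return per unit is now (2.4/6) / 0.12 = 3.3333 > 1, so every player's dominant strategy flips to full contribution.
At the Nash equilibrium everyone contributes 28. Group total payoff = 6 × (28 × 0.88 + 2.4 × 28) = 551.04.

551.04 dollars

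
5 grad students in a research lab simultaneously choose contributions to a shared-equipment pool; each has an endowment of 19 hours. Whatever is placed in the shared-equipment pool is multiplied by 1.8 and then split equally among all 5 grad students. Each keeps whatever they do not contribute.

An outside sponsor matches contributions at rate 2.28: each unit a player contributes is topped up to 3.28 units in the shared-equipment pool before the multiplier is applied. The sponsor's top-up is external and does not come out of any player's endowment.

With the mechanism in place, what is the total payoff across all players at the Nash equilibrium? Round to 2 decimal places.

The effective private return per unit is now 1.8 × 3.28 / 5 = 1.1808 > 1, so every player's dominant strategy flips to full contribution.
So the Nash equilibrium is full contribution by all 5; the group earns 1.8 × 3.28 × 95 = 560.88.

560.88 hours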